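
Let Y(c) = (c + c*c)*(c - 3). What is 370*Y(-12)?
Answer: -732600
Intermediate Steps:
Y(c) = (-3 + c)*(c + c**2) (Y(c) = (c + c**2)*(-3 + c) = (-3 + c)*(c + c**2))
370*Y(-12) = 370*(-12*(-3 + (-12)**2 - 2*(-12))) = 370*(-12*(-3 + 144 + 24)) = 370*(-12*165) = 370*(-1980) = -732600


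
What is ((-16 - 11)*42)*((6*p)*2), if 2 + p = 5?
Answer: -40824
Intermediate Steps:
p = 3 (p = -2 + 5 = 3)
((-16 - 11)*42)*((6*p)*2) = ((-16 - 11)*42)*((6*3)*2) = (-27*42)*(18*2) = -1134*36 = -40824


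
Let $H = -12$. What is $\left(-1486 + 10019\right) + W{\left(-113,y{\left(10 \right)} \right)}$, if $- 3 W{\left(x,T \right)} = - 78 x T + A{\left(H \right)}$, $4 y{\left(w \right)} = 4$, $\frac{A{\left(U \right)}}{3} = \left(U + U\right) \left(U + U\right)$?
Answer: $5019$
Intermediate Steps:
$A{\left(U \right)} = 12 U^{2}$ ($A{\left(U \right)} = 3 \left(U + U\right) \left(U + U\right) = 3 \cdot 2 U 2 U = 3 \cdot 4 U^{2} = 12 U^{2}$)
$y{\left(w \right)} = 1$ ($y{\left(w \right)} = \frac{1}{4} \cdot 4 = 1$)
$W{\left(x,T \right)} = -576 + 26 T x$ ($W{\left(x,T \right)} = - \frac{- 78 x T + 12 \left(-12\right)^{2}}{3} = - \frac{- 78 T x + 12 \cdot 144}{3} = - \frac{- 78 T x + 1728}{3} = - \frac{1728 - 78 T x}{3} = -576 + 26 T x$)
$\left(-1486 + 10019\right) + W{\left(-113,y{\left(10 \right)} \right)} = \left(-1486 + 10019\right) + \left(-576 + 26 \cdot 1 \left(-113\right)\right) = 8533 - 3514 = 5019$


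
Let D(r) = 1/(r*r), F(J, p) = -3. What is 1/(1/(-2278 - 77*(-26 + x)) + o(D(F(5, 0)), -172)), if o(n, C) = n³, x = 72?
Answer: 1414260/1697 ≈ 833.39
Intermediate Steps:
D(r) = r⁻² (D(r) = 1/(r²) = r⁻²)
1/(1/(-2278 - 77*(-26 + x)) + o(D(F(5, 0)), -172)) = 1/(1/(-2278 - 77*(-26 + 72)) + ((-3)⁻²)³) = 1/(1/(-2278 - 77*46) + (⅑)³) = 1/(1/(-2278 - 3542) + 1/729) = 1/(1/(-5820) + 1/729) = 1/(-1/5820 + 1/729) = 1/(1697/1414260) = 1414260/1697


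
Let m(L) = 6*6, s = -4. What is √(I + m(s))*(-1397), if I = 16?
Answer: -2794*√13 ≈ -10074.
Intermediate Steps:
m(L) = 36
√(I + m(s))*(-1397) = √(16 + 36)*(-1397) = √52*(-1397) = (2*√13)*(-1397) = -2794*√13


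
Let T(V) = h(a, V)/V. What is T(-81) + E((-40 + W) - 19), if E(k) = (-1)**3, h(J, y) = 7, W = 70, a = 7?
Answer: -88/81 ≈ -1.0864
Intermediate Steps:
E(k) = -1
T(V) = 7/V
T(-81) + E((-40 + W) - 19) = 7/(-81) - 1 = 7*(-1/81) - 1 = -7/81 - 1 = -88/81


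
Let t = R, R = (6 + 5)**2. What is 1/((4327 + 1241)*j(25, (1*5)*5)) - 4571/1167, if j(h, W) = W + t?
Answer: -412876969/105409664 ≈ -3.9169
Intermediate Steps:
R = 121 (R = 11**2 = 121)
t = 121
j(h, W) = 121 + W (j(h, W) = W + 121 = 121 + W)
1/((4327 + 1241)*j(25, (1*5)*5)) - 4571/1167 = 1/((4327 + 1241)*(121 + (1*5)*5)) - 4571/1167 = 1/(5568*(121 + 5*5)) - 4571*1/1167 = 1/(5568*(121 + 25)) - 4571/1167 = (1/5568)/146 - 4571/1167 = (1/5568)*(1/146) - 4571/1167 = 1/812928 - 4571/1167 = -412876969/105409664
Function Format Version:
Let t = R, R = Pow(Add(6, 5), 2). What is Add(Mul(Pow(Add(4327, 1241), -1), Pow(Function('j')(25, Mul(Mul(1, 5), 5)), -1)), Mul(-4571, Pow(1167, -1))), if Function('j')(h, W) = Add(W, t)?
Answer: Rational(-412876969, 105409664) ≈ -3.9169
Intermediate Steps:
R = 121 (R = Pow(11, 2) = 121)
t = 121
Function('j')(h, W) = Add(121, W) (Function('j')(h, W) = Add(W, 121) = Add(121, W))
Add(Mul(Pow(Add(4327, 1241), -1), Pow(Function('j')(25, Mul(Mul(1, 5), 5)), -1)), Mul(-4571, Pow(1167, -1))) = Add(Mul(Pow(Add(4327, 1241), -1), Pow(Add(121, Mul(Mul(1, 5), 5)), -1)), Mul(-4571, Pow(1167, -1))) = Add(Mul(Pow(5568, -1), Pow(Add(121, Mul(5, 5)), -1)), Mul(-4571, Rational(1, 1167))) = Add(Mul(Rational(1, 5568), Pow(Add(121, 25), -1)), Rational(-4571, 1167)) = Add(Mul(Rational(1, 5568), Pow(146, -1)), Rational(-4571, 1167)) = Add(Mul(Rational(1, 5568), Rational(1, 146)), Rational(-4571, 1167)) = Add(Rational(1, 812928), Rational(-4571, 1167)) = Rational(-412876969, 105409664)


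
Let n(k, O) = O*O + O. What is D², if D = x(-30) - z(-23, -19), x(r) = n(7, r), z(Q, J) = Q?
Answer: 797449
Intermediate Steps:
n(k, O) = O + O² (n(k, O) = O² + O = O + O²)
x(r) = r*(1 + r)
D = 893 (D = -30*(1 - 30) - 1*(-23) = -30*(-29) + 23 = 870 + 23 = 893)
D² = 893² = 797449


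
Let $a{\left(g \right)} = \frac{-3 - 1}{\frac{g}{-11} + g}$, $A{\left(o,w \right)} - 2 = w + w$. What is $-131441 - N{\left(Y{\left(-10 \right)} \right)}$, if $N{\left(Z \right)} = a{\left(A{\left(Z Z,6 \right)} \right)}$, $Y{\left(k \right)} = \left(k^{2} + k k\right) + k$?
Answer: $- \frac{4600424}{35} \approx -1.3144 \cdot 10^{5}$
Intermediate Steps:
$A{\left(o,w \right)} = 2 + 2 w$ ($A{\left(o,w \right)} = 2 + \left(w + w\right) = 2 + 2 w$)
$Y{\left(k \right)} = k + 2 k^{2}$ ($Y{\left(k \right)} = \left(k^{2} + k^{2}\right) + k = 2 k^{2} + k = k + 2 k^{2}$)
$a{\left(g \right)} = - \frac{22}{5 g}$ ($a{\left(g \right)} = - \frac{4}{g \left(- \frac{1}{11}\right) + g} = - \frac{4}{- \frac{g}{11} + g} = - \frac{4}{\frac{10}{11} g} = - 4 \frac{11}{10 g} = - \frac{22}{5 g}$)
$N{\left(Z \right)} = - \frac{11}{35}$ ($N{\left(Z \right)} = - \frac{22}{5 \left(2 + 2 \cdot 6\right)} = - \frac{22}{5 \left(2 + 12\right)} = - \frac{22}{5 \cdot 14} = \left(- \frac{22}{5}\right) \frac{1}{14} = - \frac{11}{35}$)
$-131441 - N{\left(Y{\left(-10 \right)} \right)} = -131441 - - \frac{11}{35} = -131441 + \frac{11}{35} = - \frac{4600424}{35}$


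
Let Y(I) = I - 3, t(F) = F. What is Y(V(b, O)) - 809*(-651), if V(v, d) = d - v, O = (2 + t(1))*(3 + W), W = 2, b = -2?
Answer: 526673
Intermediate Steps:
O = 15 (O = (2 + 1)*(3 + 2) = 3*5 = 15)
Y(I) = -3 + I
Y(V(b, O)) - 809*(-651) = (-3 + (15 - 1*(-2))) - 809*(-651) = (-3 + (15 + 2)) + 526659 = (-3 + 17) + 526659 = 14 + 526659 = 526673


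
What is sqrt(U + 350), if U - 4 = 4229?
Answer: sqrt(4583) ≈ 67.698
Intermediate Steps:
U = 4233 (U = 4 + 4229 = 4233)
sqrt(U + 350) = sqrt(4233 + 350) = sqrt(4583)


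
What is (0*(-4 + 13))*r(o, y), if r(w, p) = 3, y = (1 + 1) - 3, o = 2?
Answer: 0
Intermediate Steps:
y = -1 (y = 2 - 3 = -1)
(0*(-4 + 13))*r(o, y) = (0*(-4 + 13))*3 = (0*9)*3 = 0*3 = 0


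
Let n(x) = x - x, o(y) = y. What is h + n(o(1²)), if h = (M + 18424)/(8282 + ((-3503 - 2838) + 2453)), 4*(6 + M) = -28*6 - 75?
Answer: 73429/17576 ≈ 4.1778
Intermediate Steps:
M = -267/4 (M = -6 + (-28*6 - 75)/4 = -6 + (-168 - 75)/4 = -6 + (¼)*(-243) = -6 - 243/4 = -267/4 ≈ -66.750)
n(x) = 0
h = 73429/17576 (h = (-267/4 + 18424)/(8282 + ((-3503 - 2838) + 2453)) = 73429/(4*(8282 + (-6341 + 2453))) = 73429/(4*(8282 - 3888)) = (73429/4)/4394 = (73429/4)*(1/4394) = 73429/17576 ≈ 4.1778)
h + n(o(1²)) = 73429/17576 + 0 = 73429/17576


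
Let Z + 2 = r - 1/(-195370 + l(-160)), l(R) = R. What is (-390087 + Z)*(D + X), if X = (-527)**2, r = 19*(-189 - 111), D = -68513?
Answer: -8095469092462752/97765 ≈ -8.2805e+10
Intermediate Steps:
r = -5700 (r = 19*(-300) = -5700)
X = 277729
Z = -1114912059/195530 (Z = -2 + (-5700 - 1/(-195370 - 160)) = -2 + (-5700 - 1/(-195530)) = -2 + (-5700 - 1*(-1/195530)) = -2 + (-5700 + 1/195530) = -2 - 1114520999/195530 = -1114912059/195530 ≈ -5702.0)
(-390087 + Z)*(D + X) = (-390087 - 1114912059/195530)*(-68513 + 277729) = -77388623169/195530*209216 = -8095469092462752/97765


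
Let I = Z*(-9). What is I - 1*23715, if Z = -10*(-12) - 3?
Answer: -24768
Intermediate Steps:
Z = 117 (Z = 120 - 3 = 117)
I = -1053 (I = 117*(-9) = -1053)
I - 1*23715 = -1053 - 1*23715 = -1053 - 23715 = -24768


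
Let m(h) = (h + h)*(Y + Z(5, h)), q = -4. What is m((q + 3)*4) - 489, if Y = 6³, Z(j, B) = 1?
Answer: -2225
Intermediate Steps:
Y = 216
m(h) = 434*h (m(h) = (h + h)*(216 + 1) = (2*h)*217 = 434*h)
m((q + 3)*4) - 489 = 434*((-4 + 3)*4) - 489 = 434*(-1*4) - 489 = 434*(-4) - 489 = -1736 - 489 = -2225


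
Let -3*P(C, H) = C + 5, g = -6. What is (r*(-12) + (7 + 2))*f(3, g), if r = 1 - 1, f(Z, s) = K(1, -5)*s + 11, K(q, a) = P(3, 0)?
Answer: 243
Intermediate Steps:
P(C, H) = -5/3 - C/3 (P(C, H) = -(C + 5)/3 = -(5 + C)/3 = -5/3 - C/3)
K(q, a) = -8/3 (K(q, a) = -5/3 - ⅓*3 = -5/3 - 1 = -8/3)
f(Z, s) = 11 - 8*s/3 (f(Z, s) = -8*s/3 + 11 = 11 - 8*s/3)
r = 0
(r*(-12) + (7 + 2))*f(3, g) = (0*(-12) + (7 + 2))*(11 - 8/3*(-6)) = (0 + 9)*(11 + 16) = 9*27 = 243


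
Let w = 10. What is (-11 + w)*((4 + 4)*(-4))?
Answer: 32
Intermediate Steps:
(-11 + w)*((4 + 4)*(-4)) = (-11 + 10)*((4 + 4)*(-4)) = -8*(-4) = -1*(-32) = 32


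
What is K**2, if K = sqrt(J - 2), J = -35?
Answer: -37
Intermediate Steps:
K = I*sqrt(37) (K = sqrt(-35 - 2) = sqrt(-37) = I*sqrt(37) ≈ 6.0828*I)
K**2 = (I*sqrt(37))**2 = -37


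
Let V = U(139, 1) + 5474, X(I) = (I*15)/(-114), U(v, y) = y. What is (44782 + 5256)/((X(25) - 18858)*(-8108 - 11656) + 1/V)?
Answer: 5205202950/38777869979569 ≈ 0.00013423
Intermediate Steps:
X(I) = -5*I/38 (X(I) = (15*I)*(-1/114) = -5*I/38)
V = 5475 (V = 1 + 5474 = 5475)
(44782 + 5256)/((X(25) - 18858)*(-8108 - 11656) + 1/V) = (44782 + 5256)/((-5/38*25 - 18858)*(-8108 - 11656) + 1/5475) = 50038/((-125/38 - 18858)*(-19764) + 1/5475) = 50038/(-716729/38*(-19764) + 1/5475) = 50038/(7082715978/19 + 1/5475) = 50038/(38777869979569/104025) = 50038*(104025/38777869979569) = 5205202950/38777869979569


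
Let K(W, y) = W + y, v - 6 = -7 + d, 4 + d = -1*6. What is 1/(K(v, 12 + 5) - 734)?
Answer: -1/728 ≈ -0.0013736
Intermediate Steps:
d = -10 (d = -4 - 1*6 = -4 - 6 = -10)
v = -11 (v = 6 + (-7 - 10) = 6 - 17 = -11)
1/(K(v, 12 + 5) - 734) = 1/((-11 + (12 + 5)) - 734) = 1/((-11 + 17) - 734) = 1/(6 - 734) = 1/(-728) = -1/728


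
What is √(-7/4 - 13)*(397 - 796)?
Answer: -399*I*√59/2 ≈ -1532.4*I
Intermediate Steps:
√(-7/4 - 13)*(397 - 796) = √(-7*¼ - 13)*(-399) = √(-7/4 - 13)*(-399) = √(-59/4)*(-399) = (I*√59/2)*(-399) = -399*I*√59/2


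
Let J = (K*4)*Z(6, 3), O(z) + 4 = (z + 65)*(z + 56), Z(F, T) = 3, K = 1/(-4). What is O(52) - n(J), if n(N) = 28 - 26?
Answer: 12630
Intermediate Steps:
K = -¼ (K = 1*(-¼) = -¼ ≈ -0.25000)
O(z) = -4 + (56 + z)*(65 + z) (O(z) = -4 + (z + 65)*(z + 56) = -4 + (65 + z)*(56 + z) = -4 + (56 + z)*(65 + z))
J = -3 (J = -¼*4*3 = -1*3 = -3)
n(N) = 2
O(52) - n(J) = (3636 + 52² + 121*52) - 1*2 = (3636 + 2704 + 6292) - 2 = 12632 - 2 = 12630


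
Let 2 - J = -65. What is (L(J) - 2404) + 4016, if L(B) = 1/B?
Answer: 108005/67 ≈ 1612.0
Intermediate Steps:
J = 67 (J = 2 - 1*(-65) = 2 + 65 = 67)
(L(J) - 2404) + 4016 = (1/67 - 2404) + 4016 = -161067/67 + 4016 = 108005/67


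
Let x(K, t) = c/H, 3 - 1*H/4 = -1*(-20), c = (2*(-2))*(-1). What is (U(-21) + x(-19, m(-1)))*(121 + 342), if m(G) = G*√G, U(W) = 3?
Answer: 23150/17 ≈ 1361.8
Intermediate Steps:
m(G) = G^(3/2)
c = 4 (c = -4*(-1) = 4)
H = -68 (H = 12 - (-4)*(-20) = 12 - 4*20 = 12 - 80 = -68)
x(K, t) = -1/17 (x(K, t) = 4/(-68) = 4*(-1/68) = -1/17)
(U(-21) + x(-19, m(-1)))*(121 + 342) = (3 - 1/17)*(121 + 342) = (50/17)*463 = 23150/17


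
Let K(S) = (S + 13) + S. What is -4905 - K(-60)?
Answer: -4798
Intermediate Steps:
K(S) = 13 + 2*S (K(S) = (13 + S) + S = 13 + 2*S)
-4905 - K(-60) = -4905 - (13 + 2*(-60)) = -4905 - (13 - 120) = -4905 - 1*(-107) = -4905 + 107 = -4798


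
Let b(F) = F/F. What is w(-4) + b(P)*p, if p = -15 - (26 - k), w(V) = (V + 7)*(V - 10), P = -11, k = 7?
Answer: -76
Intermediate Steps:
w(V) = (-10 + V)*(7 + V) (w(V) = (7 + V)*(-10 + V) = (-10 + V)*(7 + V))
b(F) = 1
p = -34 (p = -15 - (26 - 1*7) = -15 - (26 - 7) = -15 - 1*19 = -15 - 19 = -34)
w(-4) + b(P)*p = (-70 + (-4)² - 3*(-4)) + 1*(-34) = (-70 + 16 + 12) - 34 = -42 - 34 = -76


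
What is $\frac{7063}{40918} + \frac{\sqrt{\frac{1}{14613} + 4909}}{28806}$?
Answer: $\frac{7063}{40918} + \frac{\sqrt{1048266740634}}{420942078} \approx 0.17505$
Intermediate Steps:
$\frac{7063}{40918} + \frac{\sqrt{\frac{1}{14613} + 4909}}{28806} = 7063 \cdot \frac{1}{40918} + \sqrt{\frac{1}{14613} + 4909} \cdot \frac{1}{28806} = \frac{7063}{40918} + \sqrt{\frac{71735218}{14613}} \cdot \frac{1}{28806} = \frac{7063}{40918} + \frac{\sqrt{1048266740634}}{14613} \cdot \frac{1}{28806} = \frac{7063}{40918} + \frac{\sqrt{1048266740634}}{420942078}$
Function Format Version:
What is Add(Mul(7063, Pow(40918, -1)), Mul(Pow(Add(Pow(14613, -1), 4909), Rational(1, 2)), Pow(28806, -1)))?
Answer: Add(Rational(7063, 40918), Mul(Rational(1, 420942078), Pow(1048266740634, Rational(1, 2)))) ≈ 0.17505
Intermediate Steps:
Add(Mul(7063, Pow(40918, -1)), Mul(Pow(Add(Pow(14613, -1), 4909), Rational(1, 2)), Pow(28806, -1))) = Add(Mul(7063, Rational(1, 40918)), Mul(Pow(Add(Rational(1, 14613), 4909), Rational(1, 2)), Rational(1, 28806))) = Add(Rational(7063, 40918), Mul(Pow(Rational(71735218, 14613), Rational(1, 2)), Rational(1, 28806))) = Add(Rational(7063, 40918), Mul(Mul(Rational(1, 14613), Pow(1048266740634, Rational(1, 2))), Rational(1, 28806))) = Add(Rational(7063, 40918), Mul(Rational(1, 420942078), Pow(1048266740634, Rational(1, 2))))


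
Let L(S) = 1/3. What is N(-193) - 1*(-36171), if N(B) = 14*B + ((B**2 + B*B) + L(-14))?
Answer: 323902/3 ≈ 1.0797e+5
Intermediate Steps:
L(S) = 1/3
N(B) = 1/3 + 2*B**2 + 14*B (N(B) = 14*B + ((B**2 + B*B) + 1/3) = 14*B + ((B**2 + B**2) + 1/3) = 14*B + (2*B**2 + 1/3) = 14*B + (1/3 + 2*B**2) = 1/3 + 2*B**2 + 14*B)
N(-193) - 1*(-36171) = (1/3 + 2*(-193)**2 + 14*(-193)) - 1*(-36171) = (1/3 + 2*37249 - 2702) + 36171 = (1/3 + 74498 - 2702) + 36171 = 215389/3 + 36171 = 323902/3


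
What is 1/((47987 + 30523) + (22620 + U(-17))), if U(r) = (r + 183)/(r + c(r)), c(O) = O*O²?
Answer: 2465/249285367 ≈ 9.8883e-6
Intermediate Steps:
c(O) = O³
U(r) = (183 + r)/(r + r³) (U(r) = (r + 183)/(r + r³) = (183 + r)/(r + r³))
1/((47987 + 30523) + (22620 + U(-17))) = 1/((47987 + 30523) + (22620 + (183 - 17)/(-17 + (-17)³))) = 1/(78510 + (22620 + 166/(-17 - 4913))) = 1/(78510 + (22620 + 166/(-4930))) = 1/(78510 + (22620 - 1/4930*166)) = 1/(78510 + (22620 - 83/2465)) = 1/(78510 + 55758217/2465) = 1/(249285367/2465) = 2465/249285367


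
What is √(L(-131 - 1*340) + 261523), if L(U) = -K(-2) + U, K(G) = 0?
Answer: 2*√65263 ≈ 510.93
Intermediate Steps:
L(U) = U (L(U) = -1*0 + U = 0 + U = U)
√(L(-131 - 1*340) + 261523) = √((-131 - 1*340) + 261523) = √((-131 - 340) + 261523) = √(-471 + 261523) = √261052 = 2*√65263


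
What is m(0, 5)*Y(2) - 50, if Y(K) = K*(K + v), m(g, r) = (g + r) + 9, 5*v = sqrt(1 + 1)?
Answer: 6 + 28*sqrt(2)/5 ≈ 13.920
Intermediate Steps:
v = sqrt(2)/5 (v = sqrt(1 + 1)/5 = sqrt(2)/5 ≈ 0.28284)
m(g, r) = 9 + g + r
Y(K) = K*(K + sqrt(2)/5)
m(0, 5)*Y(2) - 50 = (9 + 0 + 5)*((1/5)*2*(sqrt(2) + 5*2)) - 50 = 14*((1/5)*2*(sqrt(2) + 10)) - 50 = 14*((1/5)*2*(10 + sqrt(2))) - 50 = 14*(4 + 2*sqrt(2)/5) - 50 = (56 + 28*sqrt(2)/5) - 50 = 6 + 28*sqrt(2)/5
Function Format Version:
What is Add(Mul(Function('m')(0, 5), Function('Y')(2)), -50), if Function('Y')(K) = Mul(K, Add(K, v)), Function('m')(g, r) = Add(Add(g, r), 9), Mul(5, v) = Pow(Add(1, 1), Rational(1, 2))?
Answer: Add(6, Mul(Rational(28, 5), Pow(2, Rational(1, 2)))) ≈ 13.920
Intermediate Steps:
v = Mul(Rational(1, 5), Pow(2, Rational(1, 2))) (v = Mul(Rational(1, 5), Pow(Add(1, 1), Rational(1, 2))) = Mul(Rational(1, 5), Pow(2, Rational(1, 2))) ≈ 0.28284)
Function('m')(g, r) = Add(9, g, r)
Function('Y')(K) = Mul(K, Add(K, Mul(Rational(1, 5), Pow(2, Rational(1, 2)))))
Add(Mul(Function('m')(0, 5), Function('Y')(2)), -50) = Add(Mul(Add(9, 0, 5), Mul(Rational(1, 5), 2, Add(Pow(2, Rational(1, 2)), Mul(5, 2)))), -50) = Add(Mul(14, Mul(Rational(1, 5), 2, Add(Pow(2, Rational(1, 2)), 10))), -50) = Add(Mul(14, Mul(Rational(1, 5), 2, Add(10, Pow(2, Rational(1, 2))))), -50) = Add(Mul(14, Add(4, Mul(Rational(2, 5), Pow(2, Rational(1, 2))))), -50) = Add(Add(56, Mul(Rational(28, 5), Pow(2, Rational(1, 2)))), -50) = Add(6, Mul(Rational(28, 5), Pow(2, Rational(1, 2))))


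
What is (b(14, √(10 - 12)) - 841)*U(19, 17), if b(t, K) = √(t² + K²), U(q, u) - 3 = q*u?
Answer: -274166 + 326*√194 ≈ -2.6963e+5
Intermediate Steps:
U(q, u) = 3 + q*u
b(t, K) = √(K² + t²)
(b(14, √(10 - 12)) - 841)*U(19, 17) = (√((√(10 - 12))² + 14²) - 841)*(3 + 19*17) = (√((√(-2))² + 196) - 841)*(3 + 323) = (√((I*√2)² + 196) - 841)*326 = (√(-2 + 196) - 841)*326 = (√194 - 841)*326 = (-841 + √194)*326 = -274166 + 326*√194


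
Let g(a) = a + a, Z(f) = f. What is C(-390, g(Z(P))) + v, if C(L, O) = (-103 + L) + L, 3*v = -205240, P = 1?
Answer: -207889/3 ≈ -69296.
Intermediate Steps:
g(a) = 2*a
v = -205240/3 (v = (⅓)*(-205240) = -205240/3 ≈ -68413.)
C(L, O) = -103 + 2*L
C(-390, g(Z(P))) + v = (-103 + 2*(-390)) - 205240/3 = (-103 - 780) - 205240/3 = -883 - 205240/3 = -207889/3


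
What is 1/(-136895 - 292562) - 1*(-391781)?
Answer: 168253092916/429457 ≈ 3.9178e+5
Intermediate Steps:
1/(-136895 - 292562) - 1*(-391781) = 1/(-429457) + 391781 = -1/429457 + 391781 = 168253092916/429457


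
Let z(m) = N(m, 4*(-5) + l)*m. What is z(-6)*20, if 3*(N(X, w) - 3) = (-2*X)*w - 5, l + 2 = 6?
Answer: 7520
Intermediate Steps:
l = 4 (l = -2 + 6 = 4)
N(X, w) = 4/3 - 2*X*w/3 (N(X, w) = 3 + ((-2*X)*w - 5)/3 = 3 + (-2*X*w - 5)/3 = 3 + (-5 - 2*X*w)/3 = 3 + (-5/3 - 2*X*w/3) = 4/3 - 2*X*w/3)
z(m) = m*(4/3 + 32*m/3) (z(m) = (4/3 - 2*m*(4*(-5) + 4)/3)*m = (4/3 - 2*m*(-20 + 4)/3)*m = (4/3 - 2/3*m*(-16))*m = (4/3 + 32*m/3)*m = m*(4/3 + 32*m/3))
z(-6)*20 = ((4/3)*(-6)*(1 + 8*(-6)))*20 = ((4/3)*(-6)*(1 - 48))*20 = ((4/3)*(-6)*(-47))*20 = 376*20 = 7520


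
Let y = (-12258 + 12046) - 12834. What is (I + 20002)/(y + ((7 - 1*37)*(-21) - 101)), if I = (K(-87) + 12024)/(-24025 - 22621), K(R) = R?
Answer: -933001355/583867982 ≈ -1.5980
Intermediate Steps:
y = -13046 (y = -212 - 12834 = -13046)
I = -11937/46646 (I = (-87 + 12024)/(-24025 - 22621) = 11937/(-46646) = 11937*(-1/46646) = -11937/46646 ≈ -0.25591)
(I + 20002)/(y + ((7 - 1*37)*(-21) - 101)) = (-11937/46646 + 20002)/(-13046 + ((7 - 1*37)*(-21) - 101)) = 933001355/(46646*(-13046 + ((7 - 37)*(-21) - 101))) = 933001355/(46646*(-13046 + (-30*(-21) - 101))) = 933001355/(46646*(-13046 + (630 - 101))) = 933001355/(46646*(-13046 + 529)) = (933001355/46646)/(-12517) = (933001355/46646)*(-1/12517) = -933001355/583867982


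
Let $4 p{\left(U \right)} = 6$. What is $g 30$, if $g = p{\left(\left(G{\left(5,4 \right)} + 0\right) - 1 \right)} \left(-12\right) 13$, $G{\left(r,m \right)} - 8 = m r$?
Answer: $-7020$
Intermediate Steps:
$G{\left(r,m \right)} = 8 + m r$
$p{\left(U \right)} = \frac{3}{2}$ ($p{\left(U \right)} = \frac{1}{4} \cdot 6 = \frac{3}{2}$)
$g = -234$ ($g = \frac{3}{2} \left(-12\right) 13 = \left(-18\right) 13 = -234$)
$g 30 = \left(-234\right) 30 = -7020$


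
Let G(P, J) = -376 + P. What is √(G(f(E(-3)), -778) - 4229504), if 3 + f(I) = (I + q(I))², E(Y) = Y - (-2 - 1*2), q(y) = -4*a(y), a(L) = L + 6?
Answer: 3*I*√469906 ≈ 2056.5*I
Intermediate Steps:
a(L) = 6 + L
q(y) = -24 - 4*y (q(y) = -4*(6 + y) = -24 - 4*y)
E(Y) = 4 + Y (E(Y) = Y - (-2 - 2) = Y - 1*(-4) = Y + 4 = 4 + Y)
f(I) = -3 + (-24 - 3*I)² (f(I) = -3 + (I + (-24 - 4*I))² = -3 + (-24 - 3*I)²)
√(G(f(E(-3)), -778) - 4229504) = √((-376 + (573 + 9*(4 - 3)² + 144*(4 - 3))) - 4229504) = √((-376 + (573 + 9*1² + 144*1)) - 4229504) = √((-376 + (573 + 9*1 + 144)) - 4229504) = √((-376 + (573 + 9 + 144)) - 4229504) = √((-376 + 726) - 4229504) = √(350 - 4229504) = √(-4229154) = 3*I*√469906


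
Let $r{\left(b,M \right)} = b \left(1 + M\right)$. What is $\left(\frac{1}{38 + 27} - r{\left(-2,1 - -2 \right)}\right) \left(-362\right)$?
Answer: $- \frac{188602}{65} \approx -2901.6$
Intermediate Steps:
$\left(\frac{1}{38 + 27} - r{\left(-2,1 - -2 \right)}\right) \left(-362\right) = \left(\frac{1}{38 + 27} - - 2 \left(1 + \left(1 - -2\right)\right)\right) \left(-362\right) = \left(\frac{1}{65} - - 2 \left(1 + \left(1 + 2\right)\right)\right) \left(-362\right) = \left(\frac{1}{65} - - 2 \left(1 + 3\right)\right) \left(-362\right) = \left(\frac{1}{65} - \left(-2\right) 4\right) \left(-362\right) = \left(\frac{1}{65} - -8\right) \left(-362\right) = \left(\frac{1}{65} + 8\right) \left(-362\right) = \frac{521}{65} \left(-362\right) = - \frac{188602}{65}$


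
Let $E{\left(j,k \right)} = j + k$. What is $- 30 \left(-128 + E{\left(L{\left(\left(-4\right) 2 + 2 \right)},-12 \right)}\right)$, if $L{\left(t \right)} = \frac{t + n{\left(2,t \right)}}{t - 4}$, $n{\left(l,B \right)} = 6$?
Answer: $4200$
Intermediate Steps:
$L{\left(t \right)} = \frac{6 + t}{-4 + t}$ ($L{\left(t \right)} = \frac{t + 6}{t - 4} = \frac{6 + t}{-4 + t}$)
$- 30 \left(-128 + E{\left(L{\left(\left(-4\right) 2 + 2 \right)},-12 \right)}\right) = - 30 \left(-128 - \left(12 - \frac{6 + \left(\left(-4\right) 2 + 2\right)}{-4 + \left(\left(-4\right) 2 + 2\right)}\right)\right) = - 30 \left(-128 - \left(12 - \frac{6 + \left(-8 + 2\right)}{-4 + \left(-8 + 2\right)}\right)\right) = - 30 \left(-128 - \left(12 - \frac{6 - 6}{-4 - 6}\right)\right) = - 30 \left(-128 - \left(12 - \frac{1}{-10} \cdot 0\right)\right) = - 30 \left(-128 - 12\right) = \left(-30\right) \left(-140\right) = 4200$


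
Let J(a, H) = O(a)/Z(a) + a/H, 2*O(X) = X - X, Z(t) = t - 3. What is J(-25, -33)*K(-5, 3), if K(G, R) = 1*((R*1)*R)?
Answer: 75/11 ≈ 6.8182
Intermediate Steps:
Z(t) = -3 + t
O(X) = 0 (O(X) = (X - X)/2 = (1/2)*0 = 0)
K(G, R) = R**2 (K(G, R) = 1*(R*R) = 1*R**2 = R**2)
J(a, H) = a/H (J(a, H) = 0/(-3 + a) + a/H = 0 + a/H = a/H)
J(-25, -33)*K(-5, 3) = -25/(-33)*3**2 = -25*(-1/33)*9 = (25/33)*9 = 75/11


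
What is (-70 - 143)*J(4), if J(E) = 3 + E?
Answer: -1491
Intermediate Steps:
(-70 - 143)*J(4) = (-70 - 143)*(3 + 4) = -213*7 = -1491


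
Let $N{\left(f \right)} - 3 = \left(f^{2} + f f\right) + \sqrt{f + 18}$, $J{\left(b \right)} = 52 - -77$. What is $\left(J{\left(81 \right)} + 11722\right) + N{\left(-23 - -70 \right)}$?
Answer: $16272 + \sqrt{65} \approx 16280.0$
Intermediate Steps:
$J{\left(b \right)} = 129$ ($J{\left(b \right)} = 52 + 77 = 129$)
$N{\left(f \right)} = 3 + \sqrt{18 + f} + 2 f^{2}$ ($N{\left(f \right)} = 3 + \left(\left(f^{2} + f f\right) + \sqrt{f + 18}\right) = 3 + \left(\left(f^{2} + f^{2}\right) + \sqrt{18 + f}\right) = 3 + \left(2 f^{2} + \sqrt{18 + f}\right) = 3 + \left(\sqrt{18 + f} + 2 f^{2}\right) = 3 + \sqrt{18 + f} + 2 f^{2}$)
$\left(J{\left(81 \right)} + 11722\right) + N{\left(-23 - -70 \right)} = \left(129 + 11722\right) + \left(3 + \sqrt{18 - -47} + 2 \left(-23 - -70\right)^{2}\right) = 11851 + \left(3 + \sqrt{18 + \left(-23 + 70\right)} + 2 \left(-23 + 70\right)^{2}\right) = 11851 + \left(3 + \sqrt{18 + 47} + 2 \cdot 47^{2}\right) = 11851 + \left(3 + \sqrt{65} + 2 \cdot 2209\right) = 11851 + \left(3 + \sqrt{65} + 4418\right) = 11851 + \left(4421 + \sqrt{65}\right) = 16272 + \sqrt{65}$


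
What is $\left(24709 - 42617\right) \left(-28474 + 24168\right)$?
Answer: $77111848$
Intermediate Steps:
$\left(24709 - 42617\right) \left(-28474 + 24168\right) = \left(-17908\right) \left(-4306\right) = 77111848$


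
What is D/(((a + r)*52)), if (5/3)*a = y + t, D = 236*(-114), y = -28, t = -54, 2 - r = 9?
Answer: 33630/3653 ≈ 9.2061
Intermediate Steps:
r = -7 (r = 2 - 1*9 = 2 - 9 = -7)
D = -26904
a = -246/5 (a = 3*(-28 - 54)/5 = (⅗)*(-82) = -246/5 ≈ -49.200)
D/(((a + r)*52)) = -26904*1/(52*(-246/5 - 7)) = -26904/((-281/5*52)) = -26904/(-14612/5) = -26904*(-5/14612) = 33630/3653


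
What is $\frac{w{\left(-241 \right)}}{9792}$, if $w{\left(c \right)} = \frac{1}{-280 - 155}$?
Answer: $- \frac{1}{4259520} \approx -2.3477 \cdot 10^{-7}$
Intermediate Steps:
$w{\left(c \right)} = - \frac{1}{435}$ ($w{\left(c \right)} = \frac{1}{-435} = - \frac{1}{435}$)
$\frac{w{\left(-241 \right)}}{9792} = - \frac{1}{435 \cdot 9792} = \left(- \frac{1}{435}\right) \frac{1}{9792} = - \frac{1}{4259520}$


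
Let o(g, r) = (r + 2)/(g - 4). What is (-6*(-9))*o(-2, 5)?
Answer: -63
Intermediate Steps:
o(g, r) = (2 + r)/(-4 + g)
(-6*(-9))*o(-2, 5) = (-6*(-9))*((2 + 5)/(-4 - 2)) = 54*(7/(-6)) = 54*(-1/6*7) = 54*(-7/6) = -63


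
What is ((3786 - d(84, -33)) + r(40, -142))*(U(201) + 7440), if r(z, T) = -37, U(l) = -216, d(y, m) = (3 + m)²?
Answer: 20581176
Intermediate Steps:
((3786 - d(84, -33)) + r(40, -142))*(U(201) + 7440) = ((3786 - (3 - 33)²) - 37)*(-216 + 7440) = ((3786 - 1*(-30)²) - 37)*7224 = ((3786 - 1*900) - 37)*7224 = ((3786 - 900) - 37)*7224 = (2886 - 37)*7224 = 2849*7224 = 20581176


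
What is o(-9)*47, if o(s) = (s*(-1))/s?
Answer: -47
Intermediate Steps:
o(s) = -1 (o(s) = (-s)/s = -1)
o(-9)*47 = -1*47 = -47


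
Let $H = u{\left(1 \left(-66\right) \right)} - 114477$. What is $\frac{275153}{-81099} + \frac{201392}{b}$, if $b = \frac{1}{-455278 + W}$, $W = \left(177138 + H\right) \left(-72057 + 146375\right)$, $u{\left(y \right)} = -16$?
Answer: $\frac{76031869519550205103}{81099} \approx 9.3752 \cdot 10^{14}$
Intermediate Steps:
$H = -114493$ ($H = -16 - 114477 = -114493$)
$W = 4655651110$ ($W = \left(177138 - 114493\right) \left(-72057 + 146375\right) = 62645 \cdot 74318 = 4655651110$)
$b = \frac{1}{4655195832}$ ($b = \frac{1}{-455278 + 4655651110} = \frac{1}{4655195832} \approx 2.1481 \cdot 10^{-10}$)
$\frac{275153}{-81099} + \frac{201392}{b} = \frac{275153}{-81099} + 201392 \frac{1}{\frac{1}{4655195832}} = 275153 \left(- \frac{1}{81099}\right) + 201392 \cdot 4655195832 = - \frac{275153}{81099} + 937519198998144 = \frac{76031869519550205103}{81099}$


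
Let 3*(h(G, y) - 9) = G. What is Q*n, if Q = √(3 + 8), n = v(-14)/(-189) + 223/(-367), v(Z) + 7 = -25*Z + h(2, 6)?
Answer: -514727*√11/208089 ≈ -8.2040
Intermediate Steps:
h(G, y) = 9 + G/3
v(Z) = 8/3 - 25*Z (v(Z) = -7 + (-25*Z + (9 + (⅓)*2)) = -7 + (-25*Z + (9 + ⅔)) = -7 + (-25*Z + 29/3) = -7 + (29/3 - 25*Z) = 8/3 - 25*Z)
n = -514727/208089 (n = (8/3 - 25*(-14))/(-189) + 223/(-367) = (8/3 + 350)*(-1/189) + 223*(-1/367) = (1058/3)*(-1/189) - 223/367 = -1058/567 - 223/367 = -514727/208089 ≈ -2.4736)
Q = √11 ≈ 3.3166
Q*n = √11*(-514727/208089) = -514727*√11/208089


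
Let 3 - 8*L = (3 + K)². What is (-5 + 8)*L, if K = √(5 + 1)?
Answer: -9/2 - 9*√6/4 ≈ -10.011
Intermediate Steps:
K = √6 ≈ 2.4495
L = 3/8 - (3 + √6)²/8 ≈ -3.3371
(-5 + 8)*L = (-5 + 8)*(3/8 - (3 + √6)²/8) = 3*(3/8 - (3 + √6)²/8) = 9/8 - 3*(3 + √6)²/8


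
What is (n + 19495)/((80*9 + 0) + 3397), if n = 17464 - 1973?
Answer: 34986/4117 ≈ 8.4979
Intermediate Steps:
n = 15491
(n + 19495)/((80*9 + 0) + 3397) = (15491 + 19495)/((80*9 + 0) + 3397) = 34986/((720 + 0) + 3397) = 34986/(720 + 3397) = 34986/4117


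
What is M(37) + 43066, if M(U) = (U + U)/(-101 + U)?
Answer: 1378075/32 ≈ 43065.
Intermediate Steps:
M(U) = 2*U/(-101 + U) (M(U) = (2*U)/(-101 + U) = 2*U/(-101 + U))
M(37) + 43066 = 2*37/(-101 + 37) + 43066 = 2*37/(-64) + 43066 = 2*37*(-1/64) + 43066 = -37/32 + 43066 = 1378075/32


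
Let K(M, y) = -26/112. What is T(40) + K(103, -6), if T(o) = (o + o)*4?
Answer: 17907/56 ≈ 319.77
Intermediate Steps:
K(M, y) = -13/56 (K(M, y) = -26*1/112 = -13/56)
T(o) = 8*o (T(o) = (2*o)*4 = 8*o)
T(40) + K(103, -6) = 8*40 - 13/56 = 320 - 13/56 = 17907/56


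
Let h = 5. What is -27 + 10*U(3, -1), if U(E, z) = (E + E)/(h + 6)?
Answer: -237/11 ≈ -21.545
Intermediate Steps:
U(E, z) = 2*E/11 (U(E, z) = (E + E)/(5 + 6) = (2*E)/11 = (2*E)*(1/11) = 2*E/11)
-27 + 10*U(3, -1) = -27 + 10*((2/11)*3) = -27 + 10*(6/11) = -27 + 60/11 = -237/11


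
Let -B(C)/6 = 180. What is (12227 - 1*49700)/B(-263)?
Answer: 12491/360 ≈ 34.697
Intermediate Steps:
B(C) = -1080 (B(C) = -6*180 = -1080)
(12227 - 1*49700)/B(-263) = (12227 - 1*49700)/(-1080) = (12227 - 49700)*(-1/1080) = -37473*(-1/1080) = 12491/360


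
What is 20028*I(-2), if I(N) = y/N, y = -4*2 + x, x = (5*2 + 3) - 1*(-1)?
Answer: -60084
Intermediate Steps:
x = 14 (x = (10 + 3) + 1 = 13 + 1 = 14)
y = 6 (y = -4*2 + 14 = -8 + 14 = 6)
I(N) = 6/N
20028*I(-2) = 20028*(6/(-2)) = 20028*(6*(-½)) = 20028*(-3) = -60084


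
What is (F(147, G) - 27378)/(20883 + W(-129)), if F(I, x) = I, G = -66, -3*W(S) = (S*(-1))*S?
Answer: -9077/8810 ≈ -1.0303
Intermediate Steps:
W(S) = S²/3 (W(S) = -S*(-1)*S/3 = -(-S)*S/3 = -(-1)*S²/3 = S²/3)
(F(147, G) - 27378)/(20883 + W(-129)) = (147 - 27378)/(20883 + (⅓)*(-129)²) = -27231/(20883 + (⅓)*16641) = -27231/(20883 + 5547) = -27231/26430 = -27231*1/26430 = -9077/8810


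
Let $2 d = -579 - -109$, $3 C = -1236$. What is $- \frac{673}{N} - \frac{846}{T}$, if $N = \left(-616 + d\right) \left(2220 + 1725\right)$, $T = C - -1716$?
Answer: $- \frac{1419654689}{2188891140} \approx -0.64857$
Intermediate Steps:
$C = -412$ ($C = \frac{1}{3} \left(-1236\right) = -412$)
$T = 1304$ ($T = -412 - -1716 = -412 + 1716 = 1304$)
$d = -235$ ($d = \frac{-579 - -109}{2} = \frac{-579 + 109}{2} = \frac{1}{2} \left(-470\right) = -235$)
$N = -3357195$ ($N = \left(-616 - 235\right) \left(2220 + 1725\right) = \left(-851\right) 3945 = -3357195$)
$- \frac{673}{N} - \frac{846}{T} = - \frac{673}{-3357195} - \frac{846}{1304} = \left(-673\right) \left(- \frac{1}{3357195}\right) - \frac{423}{652} = \frac{673}{3357195} - \frac{423}{652} = - \frac{1419654689}{2188891140}$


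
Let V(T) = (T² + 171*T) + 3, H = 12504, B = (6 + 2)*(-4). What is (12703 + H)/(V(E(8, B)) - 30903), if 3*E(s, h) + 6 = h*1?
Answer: -226863/296150 ≈ -0.76604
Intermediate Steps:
B = -32 (B = 8*(-4) = -32)
E(s, h) = -2 + h/3 (E(s, h) = -2 + (h*1)/3 = -2 + h/3)
V(T) = 3 + T² + 171*T
(12703 + H)/(V(E(8, B)) - 30903) = (12703 + 12504)/((3 + (-2 + (⅓)*(-32))² + 171*(-2 + (⅓)*(-32))) - 30903) = 25207/((3 + (-2 - 32/3)² + 171*(-2 - 32/3)) - 30903) = 25207/((3 + (-38/3)² + 171*(-38/3)) - 30903) = 25207/((3 + 1444/9 - 2166) - 30903) = 25207/(-18023/9 - 30903) = 25207/(-296150/9) = 25207*(-9/296150) = -226863/296150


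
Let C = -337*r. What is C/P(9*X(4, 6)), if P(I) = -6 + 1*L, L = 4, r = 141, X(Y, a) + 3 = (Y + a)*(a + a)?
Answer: 47517/2 ≈ 23759.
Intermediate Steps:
X(Y, a) = -3 + 2*a*(Y + a) (X(Y, a) = -3 + (Y + a)*(a + a) = -3 + (Y + a)*(2*a) = -3 + 2*a*(Y + a))
P(I) = -2 (P(I) = -6 + 1*4 = -6 + 4 = -2)
C = -47517 (C = -337*141 = -47517)
C/P(9*X(4, 6)) = -47517/(-2) = -47517*(-½) = 47517/2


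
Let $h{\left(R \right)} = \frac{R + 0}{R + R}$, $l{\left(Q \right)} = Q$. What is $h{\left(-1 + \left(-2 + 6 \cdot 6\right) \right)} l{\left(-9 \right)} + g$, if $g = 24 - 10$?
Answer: $\frac{19}{2} \approx 9.5$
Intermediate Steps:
$h{\left(R \right)} = \frac{1}{2}$ ($h{\left(R \right)} = \frac{R}{2 R} = R \frac{1}{2 R} = \frac{1}{2}$)
$g = 14$ ($g = 24 - 10 = 14$)
$h{\left(-1 + \left(-2 + 6 \cdot 6\right) \right)} l{\left(-9 \right)} + g = \frac{1}{2} \left(-9\right) + 14 = - \frac{9}{2} + 14 = \frac{19}{2}$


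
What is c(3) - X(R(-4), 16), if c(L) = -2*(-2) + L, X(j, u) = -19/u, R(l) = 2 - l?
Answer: 131/16 ≈ 8.1875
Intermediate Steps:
c(L) = 4 + L
c(3) - X(R(-4), 16) = (4 + 3) - (-19)/16 = 7 - (-19)/16 = 7 - 1*(-19/16) = 7 + 19/16 = 131/16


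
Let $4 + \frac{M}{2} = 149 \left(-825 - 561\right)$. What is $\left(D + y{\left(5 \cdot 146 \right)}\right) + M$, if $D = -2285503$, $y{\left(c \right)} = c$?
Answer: $-2697809$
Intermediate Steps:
$M = -413036$ ($M = -8 + 2 \cdot 149 \left(-825 - 561\right) = -8 + 2 \cdot 149 \left(-1386\right) = -8 + 2 \left(-206514\right) = -8 - 413028 = -413036$)
$\left(D + y{\left(5 \cdot 146 \right)}\right) + M = \left(-2285503 + 5 \cdot 146\right) - 413036 = \left(-2285503 + 730\right) - 413036 = -2284773 - 413036 = -2697809$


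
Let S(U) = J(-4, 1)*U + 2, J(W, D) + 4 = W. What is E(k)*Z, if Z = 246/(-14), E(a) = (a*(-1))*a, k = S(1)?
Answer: 4428/7 ≈ 632.57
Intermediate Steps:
J(W, D) = -4 + W
S(U) = 2 - 8*U (S(U) = (-4 - 4)*U + 2 = -8*U + 2 = 2 - 8*U)
k = -6 (k = 2 - 8*1 = 2 - 8 = -6)
E(a) = -a² (E(a) = (-a)*a = -a²)
Z = -123/7 (Z = 246*(-1/14) = -123/7 ≈ -17.571)
E(k)*Z = -1*(-6)²*(-123/7) = -1*36*(-123/7) = -36*(-123/7) = 4428/7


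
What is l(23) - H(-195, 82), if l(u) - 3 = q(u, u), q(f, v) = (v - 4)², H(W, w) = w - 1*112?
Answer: 394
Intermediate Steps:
H(W, w) = -112 + w (H(W, w) = w - 112 = -112 + w)
q(f, v) = (-4 + v)²
l(u) = 3 + (-4 + u)²
l(23) - H(-195, 82) = (3 + (-4 + 23)²) - (-112 + 82) = (3 + 19²) - 1*(-30) = (3 + 361) + 30 = 364 + 30 = 394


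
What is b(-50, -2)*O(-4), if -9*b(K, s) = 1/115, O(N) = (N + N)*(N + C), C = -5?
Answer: -8/115 ≈ -0.069565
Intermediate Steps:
O(N) = 2*N*(-5 + N) (O(N) = (N + N)*(N - 5) = (2*N)*(-5 + N) = 2*N*(-5 + N))
b(K, s) = -1/1035 (b(K, s) = -1/9/115 = -1/9*1/115 = -1/1035)
b(-50, -2)*O(-4) = -2*(-4)*(-5 - 4)/1035 = -2*(-4)*(-9)/1035 = -1/1035*72 = -8/115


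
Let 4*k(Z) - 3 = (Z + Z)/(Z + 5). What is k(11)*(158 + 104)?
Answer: 4585/16 ≈ 286.56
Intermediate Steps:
k(Z) = 3/4 + Z/(2*(5 + Z)) (k(Z) = 3/4 + ((Z + Z)/(Z + 5))/4 = 3/4 + ((2*Z)/(5 + Z))/4 = 3/4 + (2*Z/(5 + Z))/4 = 3/4 + Z/(2*(5 + Z)))
k(11)*(158 + 104) = (5*(3 + 11)/(4*(5 + 11)))*(158 + 104) = ((5/4)*14/16)*262 = ((5/4)*(1/16)*14)*262 = (35/32)*262 = 4585/16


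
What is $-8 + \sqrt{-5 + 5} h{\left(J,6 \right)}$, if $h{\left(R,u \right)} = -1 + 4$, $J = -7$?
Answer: $-8$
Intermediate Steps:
$h{\left(R,u \right)} = 3$
$-8 + \sqrt{-5 + 5} h{\left(J,6 \right)} = -8 + \sqrt{-5 + 5} \cdot 3 = -8 + \sqrt{0} \cdot 3 = -8 + 0 \cdot 3 = -8 + 0 = -8$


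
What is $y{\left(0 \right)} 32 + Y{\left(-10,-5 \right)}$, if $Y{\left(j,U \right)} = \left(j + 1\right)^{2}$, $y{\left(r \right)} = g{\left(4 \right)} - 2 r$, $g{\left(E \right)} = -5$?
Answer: $-79$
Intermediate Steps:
$y{\left(r \right)} = -5 - 2 r$
$Y{\left(j,U \right)} = \left(1 + j\right)^{2}$
$y{\left(0 \right)} 32 + Y{\left(-10,-5 \right)} = \left(-5 - 0\right) 32 + \left(1 - 10\right)^{2} = \left(-5 + 0\right) 32 + \left(-9\right)^{2} = \left(-5\right) 32 + 81 = -160 + 81 = -79$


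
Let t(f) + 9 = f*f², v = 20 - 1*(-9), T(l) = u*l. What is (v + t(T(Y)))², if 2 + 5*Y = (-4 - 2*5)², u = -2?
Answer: 3411561283079184/15625 ≈ 2.1834e+11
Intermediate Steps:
Y = 194/5 (Y = -⅖ + (-4 - 2*5)²/5 = -⅖ + (-4 - 10)²/5 = -⅖ + (⅕)*(-14)² = -⅖ + (⅕)*196 = -⅖ + 196/5 = 194/5 ≈ 38.800)
T(l) = -2*l
v = 29 (v = 20 + 9 = 29)
t(f) = -9 + f³ (t(f) = -9 + f*f² = -9 + f³)
(v + t(T(Y)))² = (29 + (-9 + (-2*194/5)³))² = (29 + (-9 + (-388/5)³))² = (29 + (-9 - 58411072/125))² = (29 - 58412197/125)² = (-58408572/125)² = 3411561283079184/15625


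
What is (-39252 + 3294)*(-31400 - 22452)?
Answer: 1936410216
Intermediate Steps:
(-39252 + 3294)*(-31400 - 22452) = -35958*(-53852) = 1936410216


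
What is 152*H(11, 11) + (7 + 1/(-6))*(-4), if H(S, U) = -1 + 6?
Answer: 2198/3 ≈ 732.67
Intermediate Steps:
H(S, U) = 5
152*H(11, 11) + (7 + 1/(-6))*(-4) = 152*5 + (7 + 1/(-6))*(-4) = 760 + (7 - ⅙)*(-4) = 760 + (41/6)*(-4) = 760 - 82/3 = 2198/3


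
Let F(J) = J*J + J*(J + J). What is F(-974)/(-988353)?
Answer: -948676/329451 ≈ -2.8796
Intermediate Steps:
F(J) = 3*J² (F(J) = J² + J*(2*J) = J² + 2*J² = 3*J²)
F(-974)/(-988353) = (3*(-974)²)/(-988353) = (3*948676)*(-1/988353) = 2846028*(-1/988353) = -948676/329451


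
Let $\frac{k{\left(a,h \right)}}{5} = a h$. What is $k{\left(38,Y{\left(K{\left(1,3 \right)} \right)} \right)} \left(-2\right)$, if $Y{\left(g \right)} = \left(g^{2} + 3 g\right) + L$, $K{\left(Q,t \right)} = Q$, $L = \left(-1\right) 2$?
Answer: $-760$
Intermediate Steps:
$L = -2$
$Y{\left(g \right)} = -2 + g^{2} + 3 g$ ($Y{\left(g \right)} = \left(g^{2} + 3 g\right) - 2 = -2 + g^{2} + 3 g$)
$k{\left(a,h \right)} = 5 a h$
$k{\left(38,Y{\left(K{\left(1,3 \right)} \right)} \right)} \left(-2\right) = 5 \cdot 38 \left(-2 + 1^{2} + 3 \cdot 1\right) \left(-2\right) = 5 \cdot 38 \left(-2 + 1 + 3\right) \left(-2\right) = 5 \cdot 38 \cdot 2 \left(-2\right) = 380 \left(-2\right) = -760$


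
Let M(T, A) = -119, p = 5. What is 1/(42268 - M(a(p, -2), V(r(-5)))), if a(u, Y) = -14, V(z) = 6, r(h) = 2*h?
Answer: 1/42387 ≈ 2.3592e-5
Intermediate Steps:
1/(42268 - M(a(p, -2), V(r(-5)))) = 1/(42268 - 1*(-119)) = 1/(42268 + 119) = 1/42387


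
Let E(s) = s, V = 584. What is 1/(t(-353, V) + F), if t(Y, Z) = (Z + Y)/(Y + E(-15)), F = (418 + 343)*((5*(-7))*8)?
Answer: -368/78413671 ≈ -4.6931e-6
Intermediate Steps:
F = -213080 (F = 761*(-35*8) = 761*(-280) = -213080)
t(Y, Z) = (Y + Z)/(-15 + Y) (t(Y, Z) = (Z + Y)/(Y - 15) = (Y + Z)/(-15 + Y))
1/(t(-353, V) + F) = 1/((-353 + 584)/(-15 - 353) - 213080) = 1/(231/(-368) - 213080) = 1/(-1/368*231 - 213080) = 1/(-231/368 - 213080) = 1/(-78413671/368) = -368/78413671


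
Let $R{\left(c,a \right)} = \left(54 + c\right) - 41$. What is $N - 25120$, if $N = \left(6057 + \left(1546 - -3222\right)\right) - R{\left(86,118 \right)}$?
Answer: $-14394$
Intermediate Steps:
$R{\left(c,a \right)} = 13 + c$
$N = 10726$ ($N = \left(6057 + \left(1546 - -3222\right)\right) - \left(13 + 86\right) = \left(6057 + \left(1546 + 3222\right)\right) - 99 = \left(6057 + 4768\right) - 99 = 10825 - 99 = 10726$)
$N - 25120 = 10726 - 25120 = -14394$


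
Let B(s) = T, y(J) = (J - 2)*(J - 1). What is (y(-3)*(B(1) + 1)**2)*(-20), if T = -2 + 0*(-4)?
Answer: -400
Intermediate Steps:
T = -2 (T = -2 + 0 = -2)
y(J) = (-1 + J)*(-2 + J) (y(J) = (-2 + J)*(-1 + J) = (-1 + J)*(-2 + J))
B(s) = -2
(y(-3)*(B(1) + 1)**2)*(-20) = ((2 + (-3)**2 - 3*(-3))*(-2 + 1)**2)*(-20) = ((2 + 9 + 9)*(-1)**2)*(-20) = (20*1)*(-20) = 20*(-20) = -400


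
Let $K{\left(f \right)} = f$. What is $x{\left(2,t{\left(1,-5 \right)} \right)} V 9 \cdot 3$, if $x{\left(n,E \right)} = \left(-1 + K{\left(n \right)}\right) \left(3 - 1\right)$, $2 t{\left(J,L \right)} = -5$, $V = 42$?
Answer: $2268$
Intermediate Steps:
$t{\left(J,L \right)} = - \frac{5}{2}$ ($t{\left(J,L \right)} = \frac{1}{2} \left(-5\right) = - \frac{5}{2}$)
$x{\left(n,E \right)} = -2 + 2 n$ ($x{\left(n,E \right)} = \left(-1 + n\right) \left(3 - 1\right) = \left(-1 + n\right) 2 = -2 + 2 n$)
$x{\left(2,t{\left(1,-5 \right)} \right)} V 9 \cdot 3 = \left(-2 + 2 \cdot 2\right) 42 \cdot 9 \cdot 3 = \left(-2 + 4\right) 42 \cdot 27 = 2 \cdot 42 \cdot 27 = 84 \cdot 27 = 2268$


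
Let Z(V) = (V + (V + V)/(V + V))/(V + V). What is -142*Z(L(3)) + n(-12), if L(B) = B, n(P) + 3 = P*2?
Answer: -365/3 ≈ -121.67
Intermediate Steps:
n(P) = -3 + 2*P (n(P) = -3 + P*2 = -3 + 2*P)
Z(V) = (1 + V)/(2*V) (Z(V) = (V + (2*V)/((2*V)))/((2*V)) = (V + (2*V)*(1/(2*V)))*(1/(2*V)) = (V + 1)*(1/(2*V)) = (1 + V)*(1/(2*V)) = (1 + V)/(2*V))
-142*Z(L(3)) + n(-12) = -71*(1 + 3)/3 + (-3 + 2*(-12)) = -71*4/3 + (-3 - 24) = -142*⅔ - 27 = -284/3 - 27 = -365/3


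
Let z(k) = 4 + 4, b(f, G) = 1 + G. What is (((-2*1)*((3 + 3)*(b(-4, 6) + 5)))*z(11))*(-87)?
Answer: 100224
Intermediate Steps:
z(k) = 8
(((-2*1)*((3 + 3)*(b(-4, 6) + 5)))*z(11))*(-87) = (((-2*1)*((3 + 3)*((1 + 6) + 5)))*8)*(-87) = (-12*(7 + 5)*8)*(-87) = (-12*12*8)*(-87) = (-2*72*8)*(-87) = -144*8*(-87) = -1152*(-87) = 100224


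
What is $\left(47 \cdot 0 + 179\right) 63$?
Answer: $11277$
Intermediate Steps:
$\left(47 \cdot 0 + 179\right) 63 = \left(0 + 179\right) 63 = 179 \cdot 63 = 11277$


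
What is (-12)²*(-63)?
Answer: -9072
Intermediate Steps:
(-12)²*(-63) = 144*(-63) = -9072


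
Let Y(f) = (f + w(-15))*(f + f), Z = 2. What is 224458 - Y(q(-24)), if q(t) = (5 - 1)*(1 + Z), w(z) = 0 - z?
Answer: 223810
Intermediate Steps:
w(z) = -z
q(t) = 12 (q(t) = (5 - 1)*(1 + 2) = 4*3 = 12)
Y(f) = 2*f*(15 + f) (Y(f) = (f - 1*(-15))*(f + f) = (f + 15)*(2*f) = (15 + f)*(2*f) = 2*f*(15 + f))
224458 - Y(q(-24)) = 224458 - 2*12*(15 + 12) = 224458 - 2*12*27 = 224458 - 1*648 = 224458 - 648 = 223810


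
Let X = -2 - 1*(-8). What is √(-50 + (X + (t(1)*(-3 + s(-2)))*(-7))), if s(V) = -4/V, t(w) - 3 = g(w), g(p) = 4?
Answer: √5 ≈ 2.2361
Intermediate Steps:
t(w) = 7 (t(w) = 3 + 4 = 7)
X = 6 (X = -2 + 8 = 6)
√(-50 + (X + (t(1)*(-3 + s(-2)))*(-7))) = √(-50 + (6 + (7*(-3 - 4/(-2)))*(-7))) = √(-50 + (6 + (7*(-3 - 4*(-½)))*(-7))) = √(-50 + (6 + (7*(-3 + 2))*(-7))) = √(-50 + (6 + (7*(-1))*(-7))) = √(-50 + (6 - 7*(-7))) = √(-50 + (6 + 49)) = √(-50 + 55) = √5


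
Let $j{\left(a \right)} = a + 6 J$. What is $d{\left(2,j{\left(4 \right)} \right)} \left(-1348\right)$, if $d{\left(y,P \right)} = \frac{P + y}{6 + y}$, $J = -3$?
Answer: $2022$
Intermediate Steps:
$j{\left(a \right)} = -18 + a$ ($j{\left(a \right)} = a + 6 \left(-3\right) = a - 18 = -18 + a$)
$d{\left(y,P \right)} = \frac{P + y}{6 + y}$
$d{\left(2,j{\left(4 \right)} \right)} \left(-1348\right) = \frac{\left(-18 + 4\right) + 2}{6 + 2} \left(-1348\right) = \frac{-14 + 2}{8} \left(-1348\right) = \frac{1}{8} \left(-12\right) \left(-1348\right) = \left(- \frac{3}{2}\right) \left(-1348\right) = 2022$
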